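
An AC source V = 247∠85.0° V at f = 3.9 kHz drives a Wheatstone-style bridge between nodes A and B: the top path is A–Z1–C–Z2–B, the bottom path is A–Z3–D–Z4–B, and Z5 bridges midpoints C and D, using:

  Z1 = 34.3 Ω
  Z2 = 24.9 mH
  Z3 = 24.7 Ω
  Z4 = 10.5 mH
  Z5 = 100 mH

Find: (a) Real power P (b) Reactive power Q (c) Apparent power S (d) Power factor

Step 1 — Angular frequency: ω = 2π·f = 2π·3900 = 2.45e+04 rad/s.
Step 2 — Component impedances:
  Z1: Z = R = 34.3 Ω
  Z2: Z = jωL = j·2.45e+04·0.0249 = 0 + j610.2 Ω
  Z3: Z = R = 24.7 Ω
  Z4: Z = jωL = j·2.45e+04·0.0105 = 0 + j257.3 Ω
  Z5: Z = jωL = j·2.45e+04·0.1 = 0 + j2450 Ω
Step 3 — Bridge requires nodal analysis (the Z5 bridge couples midpoints C and D, so the two paths cannot be reduced to a simple series/parallel combination). Setting node B to ground and injecting 1 A at node A, the 3-node admittance system at A, C, D solves to V_A = Z_AB = 15.23 + j181.1 Ω = 181.7∠85.2° Ω.
Step 4 — Source phasor: V = 247∠85.0° V = 21.53 + j246.1 V.
Step 5 — Current: I = V / Z = 1.359 - j0.004546 A = 1.359∠-0.2° A.
Step 6 — Complex power: S = V·I* = 28.15 + j334.6 VA.
Step 7 — Real power: P = Re(S) = 28.15 W.
Step 8 — Reactive power: Q = Im(S) = 334.6 VAR.
Step 9 — Apparent power: |S| = 335.8 VA.
Step 10 — Power factor: PF = P/|S| = 0.08382 (lagging).

(a) P = 28.15 W  (b) Q = 334.6 VAR  (c) S = 335.8 VA  (d) PF = 0.08382 (lagging)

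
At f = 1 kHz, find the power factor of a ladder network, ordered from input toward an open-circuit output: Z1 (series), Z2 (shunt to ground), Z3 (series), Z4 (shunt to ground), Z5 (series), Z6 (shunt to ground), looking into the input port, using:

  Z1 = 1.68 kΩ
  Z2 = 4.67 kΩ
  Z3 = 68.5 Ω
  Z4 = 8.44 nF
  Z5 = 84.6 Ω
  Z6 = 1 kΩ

Step 1 — Angular frequency: ω = 2π·f = 2π·1000 = 6283 rad/s.
Step 2 — Component impedances:
  Z1: Z = R = 1680 Ω
  Z2: Z = R = 4670 Ω
  Z3: Z = R = 68.5 Ω
  Z4: Z = 1/(jωC) = -j/(ω·C) = 0 - j1.886e+04 Ω
  Z5: Z = R = 84.6 Ω
  Z6: Z = R = 1000 Ω
Step 3 — Ladder network (open output): work backward from the far end, alternating series and parallel combinations. Z_in = 2603 - j40.03 Ω = 2603∠-0.9° Ω.
Step 4 — Power factor: PF = cos(φ) = Re(Z)/|Z| = 2602.9/2603.2 = 0.9999.
Step 5 — Type: Im(Z) = -40.03 ⇒ leading (phase φ = -0.9°).

PF = 0.9999 (leading, φ = -0.9°)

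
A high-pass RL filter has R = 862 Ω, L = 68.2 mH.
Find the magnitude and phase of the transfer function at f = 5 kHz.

Step 1 — Angular frequency: ω = 2π·5000 = 3.142e+04 rad/s.
Step 2 — Transfer function: H(jω) = jωL/(R + jωL).
Step 3 — Numerator jωL = j·2143; denominator R + jωL = 862 + j2143.
Step 4 — H = 0.8607 + j0.3463.
Step 5 — Magnitude: |H| = 0.9277 (-0.7 dB); phase: φ = 21.9°.

|H| = 0.9277 (-0.7 dB), φ = 21.9°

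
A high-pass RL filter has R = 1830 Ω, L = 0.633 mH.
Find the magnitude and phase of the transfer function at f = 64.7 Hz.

Step 1 — Angular frequency: ω = 2π·64.7 = 406.5 rad/s.
Step 2 — Transfer function: H(jω) = jωL/(R + jωL).
Step 3 — Numerator jωL = j·0.2573; denominator R + jωL = 1830 + j0.2573.
Step 4 — H = 1.977e-08 + j0.0001406.
Step 5 — Magnitude: |H| = 0.0001406 (-77.0 dB); phase: φ = 90.0°.

|H| = 0.0001406 (-77.0 dB), φ = 90.0°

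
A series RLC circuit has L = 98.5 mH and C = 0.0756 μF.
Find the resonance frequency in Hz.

Step 1 — Resonance condition Im(Z)=0 gives ω₀ = 1/√(LC).
Step 2 — ω₀ = 1/√(0.0985·7.56e-08) = 1.159e+04 rad/s.
Step 3 — f₀ = ω₀/(2π) = 1844 Hz.

f₀ = 1844 Hz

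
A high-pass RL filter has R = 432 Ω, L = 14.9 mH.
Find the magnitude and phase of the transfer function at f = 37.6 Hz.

Step 1 — Angular frequency: ω = 2π·37.6 = 236.2 rad/s.
Step 2 — Transfer function: H(jω) = jωL/(R + jωL).
Step 3 — Numerator jωL = j·3.52; denominator R + jωL = 432 + j3.52.
Step 4 — H = 6.639e-05 + j0.008148.
Step 5 — Magnitude: |H| = 0.008148 (-41.8 dB); phase: φ = 89.5°.

|H| = 0.008148 (-41.8 dB), φ = 89.5°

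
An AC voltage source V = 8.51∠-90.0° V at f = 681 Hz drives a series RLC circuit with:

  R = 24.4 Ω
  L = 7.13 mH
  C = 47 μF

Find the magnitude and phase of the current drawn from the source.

Step 1 — Angular frequency: ω = 2π·f = 2π·681 = 4279 rad/s.
Step 2 — Component impedances:
  R: Z = R = 24.4 Ω
  L: Z = jωL = j·4279·0.00713 = 0 + j30.51 Ω
  C: Z = 1/(jωC) = -j/(ω·C) = 0 - j4.973 Ω
Step 3 — Series combination: Z_total = R + L + C = 24.4 + j25.54 Ω = 35.32∠46.3° Ω.
Step 4 — Source phasor: V = 8.51∠-90.0° V = 0 - j8.51 V.
Step 5 — Ohm's law: I = V / Z_total = (0 - j8.51) / (24.4 + j25.54) = -0.1742 - j0.1665 A.
Step 6 — Convert to polar: |I| = 0.2409 A, ∠I = -136.3°.

I = 0.2409∠-136.3° A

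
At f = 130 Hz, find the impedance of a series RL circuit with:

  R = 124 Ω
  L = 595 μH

Step 1 — Angular frequency: ω = 2π·f = 2π·130 = 816.8 rad/s.
Step 2 — Component impedances:
  R: Z = R = 124 Ω
  L: Z = jωL = j·816.8·0.000595 = 0 + j0.486 Ω
Step 3 — Series combination: Z_total = R + L = 124 + j0.486 Ω = 124∠0.2° Ω.

Z = 124 + j0.486 Ω = 124∠0.2° Ω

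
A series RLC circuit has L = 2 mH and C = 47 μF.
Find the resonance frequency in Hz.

Step 1 — Resonance condition Im(Z)=0 gives ω₀ = 1/√(LC).
Step 2 — ω₀ = 1/√(0.002·4.7e-05) = 3262 rad/s.
Step 3 — f₀ = ω₀/(2π) = 519.1 Hz.

f₀ = 519.1 Hz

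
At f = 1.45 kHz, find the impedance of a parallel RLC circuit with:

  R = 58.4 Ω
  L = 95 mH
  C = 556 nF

Step 1 — Angular frequency: ω = 2π·f = 2π·1450 = 9111 rad/s.
Step 2 — Component impedances:
  R: Z = R = 58.4 Ω
  L: Z = jωL = j·9111·0.095 = 0 + j865.5 Ω
  C: Z = 1/(jωC) = -j/(ω·C) = 0 - j197.4 Ω
Step 3 — Parallel combination: 1/Z_total = 1/R + 1/L + 1/C; Z_total = 55.51 - j12.67 Ω = 56.93∠-12.9° Ω.

Z = 55.51 - j12.67 Ω = 56.93∠-12.9° Ω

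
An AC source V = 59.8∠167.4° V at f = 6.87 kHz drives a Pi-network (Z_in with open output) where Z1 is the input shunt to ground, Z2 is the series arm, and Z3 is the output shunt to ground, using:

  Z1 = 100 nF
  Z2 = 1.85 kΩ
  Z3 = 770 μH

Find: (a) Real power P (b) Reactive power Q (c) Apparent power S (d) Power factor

Step 1 — Angular frequency: ω = 2π·f = 2π·6870 = 4.317e+04 rad/s.
Step 2 — Component impedances:
  Z1: Z = 1/(jωC) = -j/(ω·C) = 0 - j231.7 Ω
  Z2: Z = R = 1850 Ω
  Z3: Z = jωL = j·4.317e+04·0.00077 = 0 + j33.24 Ω
Step 3 — With open output, the series arm Z2 and the output shunt Z3 appear in series to ground: Z2 + Z3 = 1850 + j33.24 Ω.
Step 4 — Parallel with input shunt Z1: Z_in = Z1 || (Z2 + Z3) = 28.68 - j228.6 Ω = 230.4∠-82.8° Ω.
Step 5 — Source phasor: V = 59.8∠167.4° V = -58.36 + j13.04 V.
Step 6 — Current: I = V / Z = -0.08772 - j0.2443 A = 0.2596∠-109.8° A.
Step 7 — Complex power: S = V·I* = 1.932 - j15.4 VA.
Step 8 — Real power: P = Re(S) = 1.932 W.
Step 9 — Reactive power: Q = Im(S) = -15.4 VAR.
Step 10 — Apparent power: |S| = 15.52 VA.
Step 11 — Power factor: PF = P/|S| = 0.1245 (leading).

(a) P = 1.932 W  (b) Q = -15.4 VAR  (c) S = 15.52 VA  (d) PF = 0.1245 (leading)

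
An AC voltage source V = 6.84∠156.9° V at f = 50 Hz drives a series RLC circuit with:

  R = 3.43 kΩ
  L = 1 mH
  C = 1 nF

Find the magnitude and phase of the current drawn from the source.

Step 1 — Angular frequency: ω = 2π·f = 2π·50 = 314.2 rad/s.
Step 2 — Component impedances:
  R: Z = R = 3430 Ω
  L: Z = jωL = j·314.2·0.001 = 0 + j0.3142 Ω
  C: Z = 1/(jωC) = -j/(ω·C) = 0 - j3.183e+06 Ω
Step 3 — Series combination: Z_total = R + L + C = 3430 - j3.183e+06 Ω = 3.183e+06∠-89.9° Ω.
Step 4 — Source phasor: V = 6.84∠156.9° V = -6.292 + j2.684 V.
Step 5 — Ohm's law: I = V / Z_total = (-6.292 + j2.684) / (3430 - j3.183e+06) = -8.452e-07 - j1.976e-06 A.
Step 6 — Convert to polar: |I| = 2.149e-06 A, ∠I = -113.2°.

I = 2.149e-06∠-113.2° A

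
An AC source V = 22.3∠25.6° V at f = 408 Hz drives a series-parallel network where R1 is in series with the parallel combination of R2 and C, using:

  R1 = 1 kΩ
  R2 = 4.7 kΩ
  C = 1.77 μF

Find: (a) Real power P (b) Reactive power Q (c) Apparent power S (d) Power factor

Step 1 — Angular frequency: ω = 2π·f = 2π·408 = 2564 rad/s.
Step 2 — Component impedances:
  R1: Z = R = 1000 Ω
  R2: Z = R = 4700 Ω
  C: Z = 1/(jωC) = -j/(ω·C) = 0 - j220.4 Ω
Step 3 — Parallel branch: R2 || C = 1/(1/R2 + 1/C) = 10.31 - j219.9 Ω.
Step 4 — Series with R1: Z_total = R1 + (R2 || C) = 1010 - j219.9 Ω = 1034∠-12.3° Ω.
Step 5 — Source phasor: V = 22.3∠25.6° V = 20.11 + j9.636 V.
Step 6 — Current: I = V / Z = 0.01702 + j0.01324 A = 0.02157∠37.9° A.
Step 7 — Complex power: S = V·I* = 0.47 - j0.1023 VA.
Step 8 — Real power: P = Re(S) = 0.47 W.
Step 9 — Reactive power: Q = Im(S) = -0.1023 VAR.
Step 10 — Apparent power: |S| = 0.481 VA.
Step 11 — Power factor: PF = P/|S| = 0.9771 (leading).

(a) P = 0.47 W  (b) Q = -0.1023 VAR  (c) S = 0.481 VA  (d) PF = 0.9771 (leading)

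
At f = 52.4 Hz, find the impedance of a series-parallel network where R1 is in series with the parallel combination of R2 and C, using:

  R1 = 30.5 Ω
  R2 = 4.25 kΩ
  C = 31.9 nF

Step 1 — Angular frequency: ω = 2π·f = 2π·52.4 = 329.2 rad/s.
Step 2 — Component impedances:
  R1: Z = R = 30.5 Ω
  R2: Z = R = 4250 Ω
  C: Z = 1/(jωC) = -j/(ω·C) = 0 - j9.521e+04 Ω
Step 3 — Parallel branch: R2 || C = 1/(1/R2 + 1/C) = 4242 - j189.3 Ω.
Step 4 — Series with R1: Z_total = R1 + (R2 || C) = 4272 - j189.3 Ω = 4276∠-2.5° Ω.

Z = 4272 - j189.3 Ω = 4276∠-2.5° Ω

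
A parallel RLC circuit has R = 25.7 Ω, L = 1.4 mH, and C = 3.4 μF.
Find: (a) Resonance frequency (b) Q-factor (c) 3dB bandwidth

Step 1 — Resonance: ω₀ = 1/√(LC) = 1/√(0.0014·3.4e-06) = 1.449e+04 rad/s.
Step 2 — f₀ = ω₀/(2π) = 2307 Hz.
Step 3 — Parallel Q: Q = R/(ω₀L) = 25.7/(1.449e+04·0.0014) = 1.267.
Step 4 — Bandwidth: Δω = ω₀/Q = 1.144e+04 rad/s; BW = Δω/(2π) = 1821 Hz.

(a) f₀ = 2307 Hz  (b) Q = 1.267  (c) BW = 1821 Hz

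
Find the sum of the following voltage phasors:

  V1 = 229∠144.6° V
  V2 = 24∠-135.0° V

Step 1 — Convert each phasor to rectangular form:
  V1 = 229·(cos(144.6°) + j·sin(144.6°)) = -186.7 + j132.7 V
  V2 = 24·(cos(-135.0°) + j·sin(-135.0°)) = -16.97 - j16.97 V
Step 2 — Sum components: V_total = -203.6 + j115.7 V.
Step 3 — Convert to polar: |V_total| = 234.2 V, ∠V_total = 150.4°.

V_total = 234.2∠150.4° V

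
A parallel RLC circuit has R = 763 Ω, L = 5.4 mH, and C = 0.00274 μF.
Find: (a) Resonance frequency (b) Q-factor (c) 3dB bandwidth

Step 1 — Resonance: ω₀ = 1/√(LC) = 1/√(0.0054·2.74e-09) = 2.6e+05 rad/s.
Step 2 — f₀ = ω₀/(2π) = 4.138e+04 Hz.
Step 3 — Parallel Q: Q = R/(ω₀L) = 763/(2.6e+05·0.0054) = 0.5435.
Step 4 — Bandwidth: Δω = ω₀/Q = 4.783e+05 rad/s; BW = Δω/(2π) = 7.613e+04 Hz.

(a) f₀ = 4.138e+04 Hz  (b) Q = 0.5435  (c) BW = 7.613e+04 Hz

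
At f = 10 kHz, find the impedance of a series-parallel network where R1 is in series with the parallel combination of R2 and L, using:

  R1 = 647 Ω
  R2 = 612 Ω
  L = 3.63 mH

Step 1 — Angular frequency: ω = 2π·f = 2π·1e+04 = 6.283e+04 rad/s.
Step 2 — Component impedances:
  R1: Z = R = 647 Ω
  R2: Z = R = 612 Ω
  L: Z = jωL = j·6.283e+04·0.00363 = 0 + j228.1 Ω
Step 3 — Parallel branch: R2 || L = 1/(1/R2 + 1/L) = 74.63 + j200.3 Ω.
Step 4 — Series with R1: Z_total = R1 + (R2 || L) = 721.6 + j200.3 Ω = 748.9∠15.5° Ω.

Z = 721.6 + j200.3 Ω = 748.9∠15.5° Ω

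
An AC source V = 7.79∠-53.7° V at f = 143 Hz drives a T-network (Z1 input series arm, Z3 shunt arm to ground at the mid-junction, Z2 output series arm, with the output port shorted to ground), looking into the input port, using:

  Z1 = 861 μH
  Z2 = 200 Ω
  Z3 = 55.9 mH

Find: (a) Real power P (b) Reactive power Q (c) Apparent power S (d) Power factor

Step 1 — Angular frequency: ω = 2π·f = 2π·143 = 898.5 rad/s.
Step 2 — Component impedances:
  Z1: Z = jωL = j·898.5·0.000861 = 0 + j0.7736 Ω
  Z2: Z = R = 200 Ω
  Z3: Z = jωL = j·898.5·0.0559 = 0 + j50.23 Ω
Step 3 — With the output port shorted to ground, the output series arm Z2 runs from the junction to ground; the shunt arm Z3 also runs from the junction to ground. They appear in parallel: Z3 || Z2 = 11.86 + j47.25 Ω.
Step 4 — Series with input arm Z1: Z_in = Z1 + (Z3 || Z2) = 11.86 + j48.02 Ω = 49.46∠76.1° Ω.
Step 5 — Source phasor: V = 7.79∠-53.7° V = 4.612 - j6.278 V.
Step 6 — Current: I = V / Z = -0.1009 - j0.121 A = 0.1575∠-129.8° A.
Step 7 — Complex power: S = V·I* = 0.2943 + j1.191 VA.
Step 8 — Real power: P = Re(S) = 0.2943 W.
Step 9 — Reactive power: Q = Im(S) = 1.191 VAR.
Step 10 — Apparent power: |S| = 1.227 VA.
Step 11 — Power factor: PF = P/|S| = 0.2399 (lagging).

(a) P = 0.2943 W  (b) Q = 1.191 VAR  (c) S = 1.227 VA  (d) PF = 0.2399 (lagging)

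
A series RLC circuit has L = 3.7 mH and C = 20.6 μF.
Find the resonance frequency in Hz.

Step 1 — Resonance condition Im(Z)=0 gives ω₀ = 1/√(LC).
Step 2 — ω₀ = 1/√(0.0037·2.06e-05) = 3622 rad/s.
Step 3 — f₀ = ω₀/(2π) = 576.5 Hz.

f₀ = 576.5 Hz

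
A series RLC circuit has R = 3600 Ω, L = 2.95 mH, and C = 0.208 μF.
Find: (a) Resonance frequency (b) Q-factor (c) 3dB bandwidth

Step 1 — Resonance: ω₀ = 1/√(LC) = 1/√(0.00295·2.08e-07) = 4.037e+04 rad/s.
Step 2 — f₀ = ω₀/(2π) = 6425 Hz.
Step 3 — Series Q: Q = ω₀L/R = 4.037e+04·0.00295/3600 = 0.03308.
Step 4 — Bandwidth: Δω = ω₀/Q = 1.22e+06 rad/s; BW = Δω/(2π) = 1.942e+05 Hz.

(a) f₀ = 6425 Hz  (b) Q = 0.03308  (c) BW = 1.942e+05 Hz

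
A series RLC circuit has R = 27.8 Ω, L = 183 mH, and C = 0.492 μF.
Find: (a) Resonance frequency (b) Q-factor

Step 1 — Resonance condition Im(Z)=0 gives ω₀ = 1/√(LC).
Step 2 — ω₀ = 1/√(0.183·4.92e-07) = 3333 rad/s.
Step 3 — f₀ = ω₀/(2π) = 530.4 Hz.
Step 4 — Series Q: Q = ω₀L/R = 3333·0.183/27.8 = 21.94.

(a) f₀ = 530.4 Hz  (b) Q = 21.94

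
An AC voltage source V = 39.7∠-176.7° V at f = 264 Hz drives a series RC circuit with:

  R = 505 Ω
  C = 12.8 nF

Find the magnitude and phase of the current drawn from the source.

Step 1 — Angular frequency: ω = 2π·f = 2π·264 = 1659 rad/s.
Step 2 — Component impedances:
  R: Z = R = 505 Ω
  C: Z = 1/(jωC) = -j/(ω·C) = 0 - j4.71e+04 Ω
Step 3 — Series combination: Z_total = R + C = 505 - j4.71e+04 Ω = 4.71e+04∠-89.4° Ω.
Step 4 — Source phasor: V = 39.7∠-176.7° V = -39.63 - j2.285 V.
Step 5 — Ohm's law: I = V / Z_total = (-39.63 - j2.285) / (505 - j4.71e+04) = 3.949e-05 - j0.0008419 A.
Step 6 — Convert to polar: |I| = 0.0008429 A, ∠I = -87.3°.

I = 0.0008429∠-87.3° A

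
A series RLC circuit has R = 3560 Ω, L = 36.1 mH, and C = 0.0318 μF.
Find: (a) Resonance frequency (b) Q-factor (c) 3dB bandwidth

Step 1 — Resonance: ω₀ = 1/√(LC) = 1/√(0.0361·3.18e-08) = 2.951e+04 rad/s.
Step 2 — f₀ = ω₀/(2π) = 4697 Hz.
Step 3 — Series Q: Q = ω₀L/R = 2.951e+04·0.0361/3560 = 0.2993.
Step 4 — Bandwidth: Δω = ω₀/Q = 9.861e+04 rad/s; BW = Δω/(2π) = 1.57e+04 Hz.

(a) f₀ = 4697 Hz  (b) Q = 0.2993  (c) BW = 1.57e+04 Hz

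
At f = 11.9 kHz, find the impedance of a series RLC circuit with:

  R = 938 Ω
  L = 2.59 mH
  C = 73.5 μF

Step 1 — Angular frequency: ω = 2π·f = 2π·1.19e+04 = 7.477e+04 rad/s.
Step 2 — Component impedances:
  R: Z = R = 938 Ω
  L: Z = jωL = j·7.477e+04·0.00259 = 0 + j193.7 Ω
  C: Z = 1/(jωC) = -j/(ω·C) = 0 - j0.182 Ω
Step 3 — Series combination: Z_total = R + L + C = 938 + j193.5 Ω = 957.7∠11.7° Ω.

Z = 938 + j193.5 Ω = 957.7∠11.7° Ω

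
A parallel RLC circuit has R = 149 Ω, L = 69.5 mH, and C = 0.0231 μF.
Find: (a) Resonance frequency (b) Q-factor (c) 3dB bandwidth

Step 1 — Resonance: ω₀ = 1/√(LC) = 1/√(0.0695·2.31e-08) = 2.496e+04 rad/s.
Step 2 — f₀ = ω₀/(2π) = 3972 Hz.
Step 3 — Parallel Q: Q = R/(ω₀L) = 149/(2.496e+04·0.0695) = 0.0859.
Step 4 — Bandwidth: Δω = ω₀/Q = 2.905e+05 rad/s; BW = Δω/(2π) = 4.624e+04 Hz.

(a) f₀ = 3972 Hz  (b) Q = 0.0859  (c) BW = 4.624e+04 Hz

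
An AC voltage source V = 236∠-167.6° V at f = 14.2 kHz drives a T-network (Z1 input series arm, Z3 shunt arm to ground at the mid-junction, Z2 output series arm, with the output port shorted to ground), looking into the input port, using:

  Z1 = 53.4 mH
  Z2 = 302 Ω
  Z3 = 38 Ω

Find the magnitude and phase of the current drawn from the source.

Step 1 — Angular frequency: ω = 2π·f = 2π·1.42e+04 = 8.922e+04 rad/s.
Step 2 — Component impedances:
  Z1: Z = jωL = j·8.922e+04·0.0534 = 0 + j4764 Ω
  Z2: Z = R = 302 Ω
  Z3: Z = R = 38 Ω
Step 3 — With the output port shorted to ground, the output series arm Z2 runs from the junction to ground; the shunt arm Z3 also runs from the junction to ground. They appear in parallel: Z3 || Z2 = 33.75 Ω.
Step 4 — Series with input arm Z1: Z_in = Z1 + (Z3 || Z2) = 33.75 + j4764 Ω = 4765∠89.6° Ω.
Step 5 — Source phasor: V = 236∠-167.6° V = -230.5 - j50.68 V.
Step 6 — Ohm's law: I = V / Z_total = (-230.5 - j50.68) / (33.75 + j4764) = -0.01098 + j0.0483 A.
Step 7 — Convert to polar: |I| = 0.04953 A, ∠I = 102.8°.

I = 0.04953∠102.8° A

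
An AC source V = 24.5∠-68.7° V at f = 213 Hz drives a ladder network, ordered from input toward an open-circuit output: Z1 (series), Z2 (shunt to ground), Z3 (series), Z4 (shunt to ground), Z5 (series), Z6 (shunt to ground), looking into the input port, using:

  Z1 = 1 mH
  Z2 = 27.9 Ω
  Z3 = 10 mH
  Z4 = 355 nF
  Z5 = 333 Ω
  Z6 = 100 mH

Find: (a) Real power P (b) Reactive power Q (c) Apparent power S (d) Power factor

Step 1 — Angular frequency: ω = 2π·f = 2π·213 = 1338 rad/s.
Step 2 — Component impedances:
  Z1: Z = jωL = j·1338·0.001 = 0 + j1.338 Ω
  Z2: Z = R = 27.9 Ω
  Z3: Z = jωL = j·1338·0.01 = 0 + j13.38 Ω
  Z4: Z = 1/(jωC) = -j/(ω·C) = 0 - j2105 Ω
  Z5: Z = R = 333 Ω
  Z6: Z = jωL = j·1338·0.1 = 0 + j133.8 Ω
Step 3 — Ladder network (open output): work backward from the far end, alternating series and parallel combinations. Z_in = 26.04 + j1.777 Ω = 26.1∠3.9° Ω.
Step 4 — Source phasor: V = 24.5∠-68.7° V = 8.9 - j22.83 V.
Step 5 — Current: I = V / Z = 0.2806 - j0.8956 A = 0.9385∠-72.6° A.
Step 6 — Complex power: S = V·I* = 22.94 + j1.566 VA.
Step 7 — Real power: P = Re(S) = 22.94 W.
Step 8 — Reactive power: Q = Im(S) = 1.566 VAR.
Step 9 — Apparent power: |S| = 22.99 VA.
Step 10 — Power factor: PF = P/|S| = 0.9977 (lagging).

(a) P = 22.94 W  (b) Q = 1.566 VAR  (c) S = 22.99 VA  (d) PF = 0.9977 (lagging)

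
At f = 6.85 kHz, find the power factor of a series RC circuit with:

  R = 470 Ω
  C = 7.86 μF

Step 1 — Angular frequency: ω = 2π·f = 2π·6850 = 4.304e+04 rad/s.
Step 2 — Component impedances:
  R: Z = R = 470 Ω
  C: Z = 1/(jωC) = -j/(ω·C) = 0 - j2.956 Ω
Step 3 — Series combination: Z_total = R + C = 470 - j2.956 Ω = 470∠-0.4° Ω.
Step 4 — Power factor: PF = cos(φ) = Re(Z)/|Z| = 470/470 = 1.
Step 5 — Type: Im(Z) = -2.956 ⇒ leading (phase φ = -0.4°).

PF = 1 (leading, φ = -0.4°)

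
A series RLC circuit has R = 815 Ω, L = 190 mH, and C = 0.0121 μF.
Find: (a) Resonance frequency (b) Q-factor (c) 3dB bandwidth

Step 1 — Resonance: ω₀ = 1/√(LC) = 1/√(0.19·1.21e-08) = 2.086e+04 rad/s.
Step 2 — f₀ = ω₀/(2π) = 3319 Hz.
Step 3 — Series Q: Q = ω₀L/R = 2.086e+04·0.19/815 = 4.862.
Step 4 — Bandwidth: Δω = ω₀/Q = 4289 rad/s; BW = Δω/(2π) = 682.7 Hz.

(a) f₀ = 3319 Hz  (b) Q = 4.862  (c) BW = 682.7 Hz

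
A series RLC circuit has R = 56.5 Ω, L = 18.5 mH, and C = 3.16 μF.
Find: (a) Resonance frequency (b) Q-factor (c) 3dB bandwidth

Step 1 — Resonance condition Im(Z)=0 gives ω₀ = 1/√(LC).
Step 2 — ω₀ = 1/√(0.0185·3.16e-06) = 4136 rad/s.
Step 3 — f₀ = ω₀/(2π) = 658.2 Hz.
Step 4 — Series Q: Q = ω₀L/R = 4136·0.0185/56.5 = 1.354.
Step 5 — 3dB bandwidth: Δω = ω₀/Q = 3054 rad/s; BW = Δω/(2π) = 486.1 Hz.

(a) f₀ = 658.2 Hz  (b) Q = 1.354  (c) BW = 486.1 Hz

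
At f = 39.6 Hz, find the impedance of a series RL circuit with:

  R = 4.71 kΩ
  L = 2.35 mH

Step 1 — Angular frequency: ω = 2π·f = 2π·39.6 = 248.8 rad/s.
Step 2 — Component impedances:
  R: Z = R = 4710 Ω
  L: Z = jωL = j·248.8·0.00235 = 0 + j0.5847 Ω
Step 3 — Series combination: Z_total = R + L = 4710 + j0.5847 Ω = 4710∠0.0° Ω.

Z = 4710 + j0.5847 Ω = 4710∠0.0° Ω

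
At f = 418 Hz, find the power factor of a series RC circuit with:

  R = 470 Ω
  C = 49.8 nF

Step 1 — Angular frequency: ω = 2π·f = 2π·418 = 2626 rad/s.
Step 2 — Component impedances:
  R: Z = R = 470 Ω
  C: Z = 1/(jωC) = -j/(ω·C) = 0 - j7646 Ω
Step 3 — Series combination: Z_total = R + C = 470 - j7646 Ω = 7660∠-86.5° Ω.
Step 4 — Power factor: PF = cos(φ) = Re(Z)/|Z| = 470/7660 = 0.06136.
Step 5 — Type: Im(Z) = -7646 ⇒ leading (phase φ = -86.5°).

PF = 0.06136 (leading, φ = -86.5°)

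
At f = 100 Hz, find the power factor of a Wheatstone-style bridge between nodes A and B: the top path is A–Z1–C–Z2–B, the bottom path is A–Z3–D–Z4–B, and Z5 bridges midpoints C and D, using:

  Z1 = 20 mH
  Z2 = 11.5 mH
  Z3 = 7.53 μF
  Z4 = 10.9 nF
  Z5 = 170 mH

Step 1 — Angular frequency: ω = 2π·f = 2π·100 = 628.3 rad/s.
Step 2 — Component impedances:
  Z1: Z = jωL = j·628.3·0.02 = 0 + j12.57 Ω
  Z2: Z = jωL = j·628.3·0.0115 = 0 + j7.226 Ω
  Z3: Z = 1/(jωC) = -j/(ω·C) = 0 - j211.4 Ω
  Z4: Z = 1/(jωC) = -j/(ω·C) = 0 - j1.46e+05 Ω
  Z5: Z = jωL = j·628.3·0.17 = 0 + j106.8 Ω
Step 3 — Bridge requires nodal analysis (the Z5 bridge couples midpoints C and D, so the two paths cannot be reduced to a simple series/parallel combination). Setting node B to ground and injecting 1 A at node A, the 3-node admittance system at A, C, D solves to V_A = Z_AB = 0 + j21.51 Ω = 21.51∠90.0° Ω.
Step 4 — Power factor: PF = cos(φ) = Re(Z)/|Z| = 0/21.51 = 0.
Step 5 — Type: Im(Z) = 21.51 ⇒ lagging (phase φ = 90.0°).

PF = 0 (lagging, φ = 90.0°)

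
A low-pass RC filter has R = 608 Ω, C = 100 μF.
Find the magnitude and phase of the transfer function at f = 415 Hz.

Step 1 — Angular frequency: ω = 2π·415 = 2608 rad/s.
Step 2 — Transfer function: H(jω) = 1/(1 + jωRC).
Step 3 — Denominator: 1 + jωRC = 1 + j·2608·608·0.0001 = 1 + j158.5.
Step 4 — H = 3.979e-05 - j0.006307.
Step 5 — Magnitude: |H| = 0.006308 (-44.0 dB); phase: φ = -89.6°.

|H| = 0.006308 (-44.0 dB), φ = -89.6°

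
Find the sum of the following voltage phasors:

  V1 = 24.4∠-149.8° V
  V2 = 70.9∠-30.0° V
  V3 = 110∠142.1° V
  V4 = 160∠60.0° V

Step 1 — Convert each phasor to rectangular form:
  V1 = 24.4·(cos(-149.8°) + j·sin(-149.8°)) = -21.09 - j12.27 V
  V2 = 70.9·(cos(-30.0°) + j·sin(-30.0°)) = 61.4 - j35.45 V
  V3 = 110·(cos(142.1°) + j·sin(142.1°)) = -86.8 + j67.57 V
  V4 = 160·(cos(60.0°) + j·sin(60.0°)) = 80 + j138.6 V
Step 2 — Sum components: V_total = 33.51 + j158.4 V.
Step 3 — Convert to polar: |V_total| = 161.9 V, ∠V_total = 78.1°.

V_total = 161.9∠78.1° V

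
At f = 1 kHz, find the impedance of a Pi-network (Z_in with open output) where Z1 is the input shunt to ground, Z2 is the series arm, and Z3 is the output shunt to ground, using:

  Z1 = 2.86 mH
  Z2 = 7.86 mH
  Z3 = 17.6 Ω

Step 1 — Angular frequency: ω = 2π·f = 2π·1000 = 6283 rad/s.
Step 2 — Component impedances:
  Z1: Z = jωL = j·6283·0.00286 = 0 + j17.97 Ω
  Z2: Z = jωL = j·6283·0.00786 = 0 + j49.39 Ω
  Z3: Z = R = 17.6 Ω
Step 3 — With open output, the series arm Z2 and the output shunt Z3 appear in series to ground: Z2 + Z3 = 17.6 + j49.39 Ω.
Step 4 — Parallel with input shunt Z1: Z_in = Z1 || (Z2 + Z3) = 1.173 + j13.48 Ω = 13.53∠85.0° Ω.

Z = 1.173 + j13.48 Ω = 13.53∠85.0° Ω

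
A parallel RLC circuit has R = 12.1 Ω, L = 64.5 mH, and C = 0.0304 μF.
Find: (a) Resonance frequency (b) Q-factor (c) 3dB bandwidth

Step 1 — Resonance: ω₀ = 1/√(LC) = 1/√(0.0645·3.04e-08) = 2.258e+04 rad/s.
Step 2 — f₀ = ω₀/(2π) = 3594 Hz.
Step 3 — Parallel Q: Q = R/(ω₀L) = 12.1/(2.258e+04·0.0645) = 0.008307.
Step 4 — Bandwidth: Δω = ω₀/Q = 2.719e+06 rad/s; BW = Δω/(2π) = 4.327e+05 Hz.

(a) f₀ = 3594 Hz  (b) Q = 0.008307  (c) BW = 4.327e+05 Hz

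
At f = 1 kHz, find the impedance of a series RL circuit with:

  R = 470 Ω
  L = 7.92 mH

Step 1 — Angular frequency: ω = 2π·f = 2π·1000 = 6283 rad/s.
Step 2 — Component impedances:
  R: Z = R = 470 Ω
  L: Z = jωL = j·6283·0.00792 = 0 + j49.76 Ω
Step 3 — Series combination: Z_total = R + L = 470 + j49.76 Ω = 472.6∠6.0° Ω.

Z = 470 + j49.76 Ω = 472.6∠6.0° Ω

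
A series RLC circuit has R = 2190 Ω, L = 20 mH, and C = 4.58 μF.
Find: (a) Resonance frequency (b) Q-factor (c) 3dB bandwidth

Step 1 — Resonance condition Im(Z)=0 gives ω₀ = 1/√(LC).
Step 2 — ω₀ = 1/√(0.02·4.58e-06) = 3304 rad/s.
Step 3 — f₀ = ω₀/(2π) = 525.9 Hz.
Step 4 — Series Q: Q = ω₀L/R = 3304·0.02/2190 = 0.03017.
Step 5 — 3dB bandwidth: Δω = ω₀/Q = 1.095e+05 rad/s; BW = Δω/(2π) = 1.743e+04 Hz.

(a) f₀ = 525.9 Hz  (b) Q = 0.03017  (c) BW = 1.743e+04 Hz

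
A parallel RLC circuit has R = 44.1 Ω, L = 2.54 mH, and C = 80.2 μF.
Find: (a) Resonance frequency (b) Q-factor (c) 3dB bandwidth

Step 1 — Resonance: ω₀ = 1/√(LC) = 1/√(0.00254·8.02e-05) = 2216 rad/s.
Step 2 — f₀ = ω₀/(2π) = 352.6 Hz.
Step 3 — Parallel Q: Q = R/(ω₀L) = 44.1/(2216·0.00254) = 7.836.
Step 4 — Bandwidth: Δω = ω₀/Q = 282.7 rad/s; BW = Δω/(2π) = 45 Hz.

(a) f₀ = 352.6 Hz  (b) Q = 7.836  (c) BW = 45 Hz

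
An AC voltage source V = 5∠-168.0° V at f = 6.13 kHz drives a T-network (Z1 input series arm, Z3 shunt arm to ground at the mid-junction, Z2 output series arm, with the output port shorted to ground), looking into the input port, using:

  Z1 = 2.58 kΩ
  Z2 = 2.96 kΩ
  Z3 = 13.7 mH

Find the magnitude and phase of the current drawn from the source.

Step 1 — Angular frequency: ω = 2π·f = 2π·6130 = 3.852e+04 rad/s.
Step 2 — Component impedances:
  Z1: Z = R = 2580 Ω
  Z2: Z = R = 2960 Ω
  Z3: Z = jωL = j·3.852e+04·0.0137 = 0 + j527.7 Ω
Step 3 — With the output port shorted to ground, the output series arm Z2 runs from the junction to ground; the shunt arm Z3 also runs from the junction to ground. They appear in parallel: Z3 || Z2 = 91.17 + j511.4 Ω.
Step 4 — Series with input arm Z1: Z_in = Z1 + (Z3 || Z2) = 2671 + j511.4 Ω = 2720∠10.8° Ω.
Step 5 — Source phasor: V = 5∠-168.0° V = -4.891 - j1.04 V.
Step 6 — Ohm's law: I = V / Z_total = (-4.891 - j1.04) / (2671 + j511.4) = -0.001838 - j3.726e-05 A.
Step 7 — Convert to polar: |I| = 0.001838 A, ∠I = -178.8°.

I = 0.001838∠-178.8° A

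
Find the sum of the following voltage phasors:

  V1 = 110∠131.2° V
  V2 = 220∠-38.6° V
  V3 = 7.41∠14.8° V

Step 1 — Convert each phasor to rectangular form:
  V1 = 110·(cos(131.2°) + j·sin(131.2°)) = -72.46 + j82.77 V
  V2 = 220·(cos(-38.6°) + j·sin(-38.6°)) = 171.9 - j137.3 V
  V3 = 7.41·(cos(14.8°) + j·sin(14.8°)) = 7.164 + j1.893 V
Step 2 — Sum components: V_total = 106.6 - j52.6 V.
Step 3 — Convert to polar: |V_total| = 118.9 V, ∠V_total = -26.3°.

V_total = 118.9∠-26.3° V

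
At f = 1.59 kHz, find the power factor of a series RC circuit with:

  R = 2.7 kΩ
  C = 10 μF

Step 1 — Angular frequency: ω = 2π·f = 2π·1590 = 9990 rad/s.
Step 2 — Component impedances:
  R: Z = R = 2700 Ω
  C: Z = 1/(jωC) = -j/(ω·C) = 0 - j10.01 Ω
Step 3 — Series combination: Z_total = R + C = 2700 - j10.01 Ω = 2700∠-0.2° Ω.
Step 4 — Power factor: PF = cos(φ) = Re(Z)/|Z| = 2700/2700 = 1.
Step 5 — Type: Im(Z) = -10.01 ⇒ leading (phase φ = -0.2°).

PF = 1 (leading, φ = -0.2°)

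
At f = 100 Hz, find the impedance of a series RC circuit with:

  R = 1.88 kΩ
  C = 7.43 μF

Step 1 — Angular frequency: ω = 2π·f = 2π·100 = 628.3 rad/s.
Step 2 — Component impedances:
  R: Z = R = 1880 Ω
  C: Z = 1/(jωC) = -j/(ω·C) = 0 - j214.2 Ω
Step 3 — Series combination: Z_total = R + C = 1880 - j214.2 Ω = 1892∠-6.5° Ω.

Z = 1880 - j214.2 Ω = 1892∠-6.5° Ω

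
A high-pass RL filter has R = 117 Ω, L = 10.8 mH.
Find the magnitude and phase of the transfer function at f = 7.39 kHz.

Step 1 — Angular frequency: ω = 2π·7390 = 4.643e+04 rad/s.
Step 2 — Transfer function: H(jω) = jωL/(R + jωL).
Step 3 — Numerator jωL = j·501.5; denominator R + jωL = 117 + j501.5.
Step 4 — H = 0.9484 + j0.2213.
Step 5 — Magnitude: |H| = 0.9738 (-0.2 dB); phase: φ = 13.1°.

|H| = 0.9738 (-0.2 dB), φ = 13.1°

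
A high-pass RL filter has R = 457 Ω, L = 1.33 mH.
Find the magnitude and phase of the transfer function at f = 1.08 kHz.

Step 1 — Angular frequency: ω = 2π·1080 = 6786 rad/s.
Step 2 — Transfer function: H(jω) = jωL/(R + jωL).
Step 3 — Numerator jωL = j·9.025; denominator R + jωL = 457 + j9.025.
Step 4 — H = 0.0003899 + j0.01974.
Step 5 — Magnitude: |H| = 0.01974 (-34.1 dB); phase: φ = 88.9°.

|H| = 0.01974 (-34.1 dB), φ = 88.9°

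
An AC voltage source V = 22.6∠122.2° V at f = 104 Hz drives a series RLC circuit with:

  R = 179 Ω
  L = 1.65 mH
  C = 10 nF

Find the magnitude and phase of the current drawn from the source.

Step 1 — Angular frequency: ω = 2π·f = 2π·104 = 653.5 rad/s.
Step 2 — Component impedances:
  R: Z = R = 179 Ω
  L: Z = jωL = j·653.5·0.00165 = 0 + j1.078 Ω
  C: Z = 1/(jωC) = -j/(ω·C) = 0 - j1.53e+05 Ω
Step 3 — Series combination: Z_total = R + L + C = 179 - j1.53e+05 Ω = 1.53e+05∠-89.9° Ω.
Step 4 — Source phasor: V = 22.6∠122.2° V = -12.04 + j19.12 V.
Step 5 — Ohm's law: I = V / Z_total = (-12.04 + j19.12) / (179 - j1.53e+05) = -0.0001251 - j7.855e-05 A.
Step 6 — Convert to polar: |I| = 0.0001477 A, ∠I = -147.9°.

I = 0.0001477∠-147.9° A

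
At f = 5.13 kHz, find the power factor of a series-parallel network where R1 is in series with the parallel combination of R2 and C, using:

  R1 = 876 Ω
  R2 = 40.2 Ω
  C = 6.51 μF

Step 1 — Angular frequency: ω = 2π·f = 2π·5130 = 3.223e+04 rad/s.
Step 2 — Component impedances:
  R1: Z = R = 876 Ω
  R2: Z = R = 40.2 Ω
  C: Z = 1/(jωC) = -j/(ω·C) = 0 - j4.766 Ω
Step 3 — Parallel branch: R2 || C = 1/(1/R2 + 1/C) = 0.5571 - j4.7 Ω.
Step 4 — Series with R1: Z_total = R1 + (R2 || C) = 876.6 - j4.7 Ω = 876.6∠-0.3° Ω.
Step 5 — Power factor: PF = cos(φ) = Re(Z)/|Z| = 876.6/876.6 = 1.
Step 6 — Type: Im(Z) = -4.7 ⇒ leading (phase φ = -0.3°).

PF = 1 (leading, φ = -0.3°)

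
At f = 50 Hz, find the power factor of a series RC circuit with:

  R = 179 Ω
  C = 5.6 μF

Step 1 — Angular frequency: ω = 2π·f = 2π·50 = 314.2 rad/s.
Step 2 — Component impedances:
  R: Z = R = 179 Ω
  C: Z = 1/(jωC) = -j/(ω·C) = 0 - j568.4 Ω
Step 3 — Series combination: Z_total = R + C = 179 - j568.4 Ω = 595.9∠-72.5° Ω.
Step 4 — Power factor: PF = cos(φ) = Re(Z)/|Z| = 179/595.9 = 0.3004.
Step 5 — Type: Im(Z) = -568.4 ⇒ leading (phase φ = -72.5°).

PF = 0.3004 (leading, φ = -72.5°)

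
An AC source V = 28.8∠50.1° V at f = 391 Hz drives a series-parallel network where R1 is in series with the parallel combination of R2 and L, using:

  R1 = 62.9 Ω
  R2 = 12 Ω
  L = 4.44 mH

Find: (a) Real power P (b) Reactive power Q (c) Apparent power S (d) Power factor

Step 1 — Angular frequency: ω = 2π·f = 2π·391 = 2457 rad/s.
Step 2 — Component impedances:
  R1: Z = R = 62.9 Ω
  R2: Z = R = 12 Ω
  L: Z = jωL = j·2457·0.00444 = 0 + j10.91 Ω
Step 3 — Parallel branch: R2 || L = 1/(1/R2 + 1/L) = 5.429 + j5.973 Ω.
Step 4 — Series with R1: Z_total = R1 + (R2 || L) = 68.33 + j5.973 Ω = 68.59∠5.0° Ω.
Step 5 — Source phasor: V = 28.8∠50.1° V = 18.47 + j22.09 V.
Step 6 — Current: I = V / Z = 0.2964 + j0.2974 A = 0.4199∠45.1° A.
Step 7 — Complex power: S = V·I* = 12.05 + j1.053 VA.
Step 8 — Real power: P = Re(S) = 12.05 W.
Step 9 — Reactive power: Q = Im(S) = 1.053 VAR.
Step 10 — Apparent power: |S| = 12.09 VA.
Step 11 — Power factor: PF = P/|S| = 0.9962 (lagging).

(a) P = 12.05 W  (b) Q = 1.053 VAR  (c) S = 12.09 VA  (d) PF = 0.9962 (lagging)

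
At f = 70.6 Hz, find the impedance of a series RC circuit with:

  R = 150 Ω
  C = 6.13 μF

Step 1 — Angular frequency: ω = 2π·f = 2π·70.6 = 443.6 rad/s.
Step 2 — Component impedances:
  R: Z = R = 150 Ω
  C: Z = 1/(jωC) = -j/(ω·C) = 0 - j367.8 Ω
Step 3 — Series combination: Z_total = R + C = 150 - j367.8 Ω = 397.2∠-67.8° Ω.

Z = 150 - j367.8 Ω = 397.2∠-67.8° Ω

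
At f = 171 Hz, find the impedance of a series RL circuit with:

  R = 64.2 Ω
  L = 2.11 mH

Step 1 — Angular frequency: ω = 2π·f = 2π·171 = 1074 rad/s.
Step 2 — Component impedances:
  R: Z = R = 64.2 Ω
  L: Z = jωL = j·1074·0.00211 = 0 + j2.267 Ω
Step 3 — Series combination: Z_total = R + L = 64.2 + j2.267 Ω = 64.24∠2.0° Ω.

Z = 64.2 + j2.267 Ω = 64.24∠2.0° Ω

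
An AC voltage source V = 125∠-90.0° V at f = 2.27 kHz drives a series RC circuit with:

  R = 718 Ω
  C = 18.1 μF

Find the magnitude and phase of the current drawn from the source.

Step 1 — Angular frequency: ω = 2π·f = 2π·2270 = 1.426e+04 rad/s.
Step 2 — Component impedances:
  R: Z = R = 718 Ω
  C: Z = 1/(jωC) = -j/(ω·C) = 0 - j3.874 Ω
Step 3 — Series combination: Z_total = R + C = 718 - j3.874 Ω = 718∠-0.3° Ω.
Step 4 — Source phasor: V = 125∠-90.0° V = 0 - j125 V.
Step 5 — Ohm's law: I = V / Z_total = (0 - j125) / (718 - j3.874) = 0.0009392 - j0.1741 A.
Step 6 — Convert to polar: |I| = 0.1741 A, ∠I = -89.7°.

I = 0.1741∠-89.7° A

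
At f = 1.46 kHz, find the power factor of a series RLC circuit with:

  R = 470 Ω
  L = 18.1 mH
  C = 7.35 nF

Step 1 — Angular frequency: ω = 2π·f = 2π·1460 = 9173 rad/s.
Step 2 — Component impedances:
  R: Z = R = 470 Ω
  L: Z = jωL = j·9173·0.0181 = 0 + j166 Ω
  C: Z = 1/(jωC) = -j/(ω·C) = 0 - j1.483e+04 Ω
Step 3 — Series combination: Z_total = R + L + C = 470 - j1.467e+04 Ω = 1.467e+04∠-88.2° Ω.
Step 4 — Power factor: PF = cos(φ) = Re(Z)/|Z| = 470/14673 = 0.03203.
Step 5 — Type: Im(Z) = -1.467e+04 ⇒ leading (phase φ = -88.2°).

PF = 0.03203 (leading, φ = -88.2°)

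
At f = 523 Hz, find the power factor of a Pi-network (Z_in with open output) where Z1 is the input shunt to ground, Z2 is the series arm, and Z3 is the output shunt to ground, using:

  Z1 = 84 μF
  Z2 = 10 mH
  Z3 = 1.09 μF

Step 1 — Angular frequency: ω = 2π·f = 2π·523 = 3286 rad/s.
Step 2 — Component impedances:
  Z1: Z = 1/(jωC) = -j/(ω·C) = 0 - j3.623 Ω
  Z2: Z = jωL = j·3286·0.01 = 0 + j32.86 Ω
  Z3: Z = 1/(jωC) = -j/(ω·C) = 0 - j279.2 Ω
Step 3 — With open output, the series arm Z2 and the output shunt Z3 appear in series to ground: Z2 + Z3 = 0 - j246.3 Ω.
Step 4 — Parallel with input shunt Z1: Z_in = Z1 || (Z2 + Z3) = 0 - j3.57 Ω = 3.57∠-90.0° Ω.
Step 5 — Power factor: PF = cos(φ) = Re(Z)/|Z| = 0/3.57 = 0.
Step 6 — Type: Im(Z) = -3.57 ⇒ leading (phase φ = -90.0°).

PF = 0 (leading, φ = -90.0°)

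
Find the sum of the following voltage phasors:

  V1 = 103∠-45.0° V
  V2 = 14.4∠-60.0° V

Step 1 — Convert each phasor to rectangular form:
  V1 = 103·(cos(-45.0°) + j·sin(-45.0°)) = 72.83 - j72.83 V
  V2 = 14.4·(cos(-60.0°) + j·sin(-60.0°)) = 7.2 - j12.47 V
Step 2 — Sum components: V_total = 80.03 - j85.3 V.
Step 3 — Convert to polar: |V_total| = 117 V, ∠V_total = -46.8°.

V_total = 117∠-46.8° V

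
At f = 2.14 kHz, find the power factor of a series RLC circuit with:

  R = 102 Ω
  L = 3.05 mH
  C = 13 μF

Step 1 — Angular frequency: ω = 2π·f = 2π·2140 = 1.345e+04 rad/s.
Step 2 — Component impedances:
  R: Z = R = 102 Ω
  L: Z = jωL = j·1.345e+04·0.00305 = 0 + j41.01 Ω
  C: Z = 1/(jωC) = -j/(ω·C) = 0 - j5.721 Ω
Step 3 — Series combination: Z_total = R + L + C = 102 + j35.29 Ω = 107.9∠19.1° Ω.
Step 4 — Power factor: PF = cos(φ) = Re(Z)/|Z| = 102/107.932 = 0.945.
Step 5 — Type: Im(Z) = 35.29 ⇒ lagging (phase φ = 19.1°).

PF = 0.945 (lagging, φ = 19.1°)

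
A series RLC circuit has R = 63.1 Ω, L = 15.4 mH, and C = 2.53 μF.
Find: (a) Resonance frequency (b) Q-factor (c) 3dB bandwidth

Step 1 — Resonance: ω₀ = 1/√(LC) = 1/√(0.0154·2.53e-06) = 5066 rad/s.
Step 2 — f₀ = ω₀/(2π) = 806.3 Hz.
Step 3 — Series Q: Q = ω₀L/R = 5066·0.0154/63.1 = 1.236.
Step 4 — Bandwidth: Δω = ω₀/Q = 4097 rad/s; BW = Δω/(2π) = 652.1 Hz.

(a) f₀ = 806.3 Hz  (b) Q = 1.236  (c) BW = 652.1 Hz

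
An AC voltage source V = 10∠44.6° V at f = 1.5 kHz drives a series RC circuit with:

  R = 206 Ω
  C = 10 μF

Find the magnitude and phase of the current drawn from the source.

Step 1 — Angular frequency: ω = 2π·f = 2π·1500 = 9425 rad/s.
Step 2 — Component impedances:
  R: Z = R = 206 Ω
  C: Z = 1/(jωC) = -j/(ω·C) = 0 - j10.61 Ω
Step 3 — Series combination: Z_total = R + C = 206 - j10.61 Ω = 206.3∠-2.9° Ω.
Step 4 — Source phasor: V = 10∠44.6° V = 7.12 + j7.022 V.
Step 5 — Ohm's law: I = V / Z_total = (7.12 + j7.022) / (206 - j10.61) = 0.03272 + j0.03577 A.
Step 6 — Convert to polar: |I| = 0.04848 A, ∠I = 47.5°.

I = 0.04848∠47.5° A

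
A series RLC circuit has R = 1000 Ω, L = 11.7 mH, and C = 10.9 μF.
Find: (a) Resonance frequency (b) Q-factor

Step 1 — Resonance condition Im(Z)=0 gives ω₀ = 1/√(LC).
Step 2 — ω₀ = 1/√(0.0117·1.09e-05) = 2800 rad/s.
Step 3 — f₀ = ω₀/(2π) = 445.7 Hz.
Step 4 — Series Q: Q = ω₀L/R = 2800·0.0117/1000 = 0.03276.

(a) f₀ = 445.7 Hz  (b) Q = 0.03276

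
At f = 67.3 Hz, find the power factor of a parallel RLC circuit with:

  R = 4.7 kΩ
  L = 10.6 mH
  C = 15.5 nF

Step 1 — Angular frequency: ω = 2π·f = 2π·67.3 = 422.9 rad/s.
Step 2 — Component impedances:
  R: Z = R = 4700 Ω
  L: Z = jωL = j·422.9·0.0106 = 0 + j4.482 Ω
  C: Z = 1/(jωC) = -j/(ω·C) = 0 - j1.526e+05 Ω
Step 3 — Parallel combination: 1/Z_total = 1/R + 1/L + 1/C; Z_total = 0.004275 + j4.482 Ω = 4.482∠89.9° Ω.
Step 4 — Power factor: PF = cos(φ) = Re(Z)/|Z| = 0.0042749/4.4824 = 0.0009537.
Step 5 — Type: Im(Z) = 4.482 ⇒ lagging (phase φ = 89.9°).

PF = 0.0009537 (lagging, φ = 89.9°)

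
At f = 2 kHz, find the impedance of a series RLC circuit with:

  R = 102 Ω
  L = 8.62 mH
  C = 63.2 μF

Step 1 — Angular frequency: ω = 2π·f = 2π·2000 = 1.257e+04 rad/s.
Step 2 — Component impedances:
  R: Z = R = 102 Ω
  L: Z = jωL = j·1.257e+04·0.00862 = 0 + j108.3 Ω
  C: Z = 1/(jωC) = -j/(ω·C) = 0 - j1.259 Ω
Step 3 — Series combination: Z_total = R + L + C = 102 + j107.1 Ω = 147.9∠46.4° Ω.

Z = 102 + j107.1 Ω = 147.9∠46.4° Ω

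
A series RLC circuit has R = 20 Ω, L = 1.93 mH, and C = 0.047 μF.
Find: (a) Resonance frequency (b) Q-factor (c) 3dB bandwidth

Step 1 — Resonance condition Im(Z)=0 gives ω₀ = 1/√(LC).
Step 2 — ω₀ = 1/√(0.00193·4.7e-08) = 1.05e+05 rad/s.
Step 3 — f₀ = ω₀/(2π) = 1.671e+04 Hz.
Step 4 — Series Q: Q = ω₀L/R = 1.05e+05·0.00193/20 = 10.13.
Step 5 — 3dB bandwidth: Δω = ω₀/Q = 1.036e+04 rad/s; BW = Δω/(2π) = 1649 Hz.

(a) f₀ = 1.671e+04 Hz  (b) Q = 10.13  (c) BW = 1649 Hz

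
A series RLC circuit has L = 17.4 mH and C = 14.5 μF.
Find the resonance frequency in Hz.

Step 1 — Resonance condition Im(Z)=0 gives ω₀ = 1/√(LC).
Step 2 — ω₀ = 1/√(0.0174·1.45e-05) = 1991 rad/s.
Step 3 — f₀ = ω₀/(2π) = 316.9 Hz.

f₀ = 316.9 Hz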